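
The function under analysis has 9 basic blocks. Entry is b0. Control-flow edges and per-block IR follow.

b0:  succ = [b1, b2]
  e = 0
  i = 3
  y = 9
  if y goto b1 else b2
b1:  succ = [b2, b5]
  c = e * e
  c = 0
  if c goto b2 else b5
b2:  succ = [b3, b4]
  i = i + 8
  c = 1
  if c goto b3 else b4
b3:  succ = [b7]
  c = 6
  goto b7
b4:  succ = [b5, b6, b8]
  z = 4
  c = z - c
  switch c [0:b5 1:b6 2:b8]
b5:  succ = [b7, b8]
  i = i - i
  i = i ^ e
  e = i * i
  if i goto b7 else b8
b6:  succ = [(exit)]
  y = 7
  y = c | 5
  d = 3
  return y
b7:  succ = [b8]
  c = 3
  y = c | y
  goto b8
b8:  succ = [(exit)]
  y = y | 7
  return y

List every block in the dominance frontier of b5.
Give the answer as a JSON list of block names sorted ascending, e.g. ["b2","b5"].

idom tree: b1←b0 b2←b0 b3←b2 b4←b2 b5←b0 b6←b4 b7←b0 b8←b0
Dom at joins:
  b2: preds {b0,b1}: {b0} ∩ {b0,b1} = {b0}; idom=b0
  b5: preds {b1,b4}: {b0,b1} ∩ {b0,b2,b4} = {b0}; idom=b0
  b7: preds {b3,b5}: {b0,b2,b3} ∩ {b0,b5} = {b0}; idom=b0
  b8: preds {b4,b5,b7}: {b0,b2,b4} ∩ {b0,b5} ∩ {b0,b7} = {b0}; idom=b0

Frontier:
  b2←b0: walk · to b0
  b2←b1: walk b1 to b0
  b5←b1: walk b1 to b0
  b5←b4: walk b4→b2 to b0
  b7←b3: walk b3→b2 to b0
  b7←b5: walk b5 to b0
  b8←b4: walk b4→b2 to b0
  b8←b5: walk b5 to b0
  b8←b7: walk b7 to b0
  DF(b0)=∅
  DF(b1)={b2,b5}
  DF(b2)={b5,b7,b8}
  DF(b3)={b7}
  DF(b4)={b5,b8}
  DF(b5)={b7,b8}
  DF(b6)=∅
  DF(b7)={b8}
  DF(b8)=∅

DF(b5) = ["b7", "b8"]

Answer: ["b7", "b8"]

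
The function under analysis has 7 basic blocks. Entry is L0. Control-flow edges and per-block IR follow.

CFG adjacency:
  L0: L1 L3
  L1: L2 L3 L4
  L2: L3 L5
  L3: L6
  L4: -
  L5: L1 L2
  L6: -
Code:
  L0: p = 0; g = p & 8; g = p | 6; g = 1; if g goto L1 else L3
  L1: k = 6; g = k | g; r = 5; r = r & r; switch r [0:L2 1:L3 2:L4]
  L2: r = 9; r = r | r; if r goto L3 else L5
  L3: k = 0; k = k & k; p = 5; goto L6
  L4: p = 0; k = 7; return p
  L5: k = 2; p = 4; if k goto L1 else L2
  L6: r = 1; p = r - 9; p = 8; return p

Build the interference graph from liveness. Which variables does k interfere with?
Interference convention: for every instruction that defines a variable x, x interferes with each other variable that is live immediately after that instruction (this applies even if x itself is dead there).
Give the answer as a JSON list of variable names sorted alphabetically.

Answer: ["g", "p"]

Working:
Block summaries:
  L0 def {g,p} use ∅
  L1 def {g,k,r} use {g}
  L2 def {r} use ∅
  L3 def {k,p} use ∅
  L4 def {k,p} use ∅
  L5 def {k,p} use ∅
  L6 def {p,r} use ∅

Backward fixpoint:
  L0: in=∅ out={g}
  L1: in={g} out={g}
  L2: in={g} out={g}
  L3: in=∅ out=∅
  L4: in=∅ out=∅
  L5: in={g} out={g}
  L6: in=∅ out=∅

Conflict graph:
  g — {k,p,r}
  k — {g,p}
  p — {g,k}
  r — {g}

N(k) = ["g", "p"]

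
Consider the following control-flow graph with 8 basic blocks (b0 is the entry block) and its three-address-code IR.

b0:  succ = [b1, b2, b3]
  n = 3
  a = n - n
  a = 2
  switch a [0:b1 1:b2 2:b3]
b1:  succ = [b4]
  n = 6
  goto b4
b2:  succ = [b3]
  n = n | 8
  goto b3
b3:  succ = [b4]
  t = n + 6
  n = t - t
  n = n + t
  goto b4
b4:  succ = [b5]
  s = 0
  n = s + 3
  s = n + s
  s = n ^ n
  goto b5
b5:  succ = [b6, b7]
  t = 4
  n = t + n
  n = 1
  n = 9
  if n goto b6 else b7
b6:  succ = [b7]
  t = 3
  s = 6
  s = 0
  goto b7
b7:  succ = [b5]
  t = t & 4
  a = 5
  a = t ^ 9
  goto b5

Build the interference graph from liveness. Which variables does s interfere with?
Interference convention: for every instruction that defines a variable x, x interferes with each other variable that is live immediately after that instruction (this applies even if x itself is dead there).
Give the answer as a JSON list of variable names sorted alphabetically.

Answer: ["n", "t"]

Analysis:
def/use:
  b0 def {a,n} use ∅
  b1 def {n} use ∅
  b2 def {n} use {n}
  b3 def {n,t} use {n}
  b4 def {n,s} use ∅
  b5 def {n,t} use {n}
  b6 def {s,t} use ∅
  b7 def {a,t} use {t}

Backward fixpoint:
  b0 li=∅ lo={n}
  b1 li=∅ lo=∅
  b2 li={n} lo={n}
  b3 li={n} lo=∅
  b4 li=∅ lo={n}
  b5 li={n} lo={n,t}
  b6 li={n} lo={n,t}
  b7 li={n,t} lo={n}

Conflict graph:
  a — {n,t}
  n — {a,s,t}
  s — {n,t}
  t — {a,n,s}

N(s) = ["n", "t"]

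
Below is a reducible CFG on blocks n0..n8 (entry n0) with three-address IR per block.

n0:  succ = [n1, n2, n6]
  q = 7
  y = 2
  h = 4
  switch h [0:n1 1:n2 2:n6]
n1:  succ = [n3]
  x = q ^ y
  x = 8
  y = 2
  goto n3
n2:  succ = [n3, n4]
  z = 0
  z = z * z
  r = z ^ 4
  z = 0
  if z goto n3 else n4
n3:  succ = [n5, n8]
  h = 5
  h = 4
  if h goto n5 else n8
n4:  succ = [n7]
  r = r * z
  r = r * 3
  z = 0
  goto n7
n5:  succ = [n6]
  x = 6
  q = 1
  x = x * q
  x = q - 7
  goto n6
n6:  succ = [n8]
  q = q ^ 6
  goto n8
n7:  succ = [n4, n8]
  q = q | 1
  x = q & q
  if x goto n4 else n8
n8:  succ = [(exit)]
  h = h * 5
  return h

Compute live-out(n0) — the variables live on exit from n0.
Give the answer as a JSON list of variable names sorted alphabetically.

Per-block:
  n0 def {h,q,y} use ∅
  n1 def {x,y} use {q,y}
  n2 def {r,z} use ∅
  n3 def {h} use ∅
  n4 def {r,z} use {r,z}
  n5 def {q,x} use ∅
  n6 def {q} use {q}
  n7 def {q,x} use {q}
  n8 def {h} use {h}

Liveness:
  n0 li=∅ lo={h,q,y}
  n1 li={q,y} lo=∅
  n2 li={h,q} lo={h,q,r,z}
  n3 li=∅ lo={h}
  n4 li={h,q,r,z} lo={h,q,r,z}
  n5 li={h} lo={h,q}
  n6 li={h,q} lo={h}
  n7 li={h,q,r,z} lo={h,q,r,z}
  n8 li={h} lo=∅

live-out(n0) = ["h", "q", "y"]

Answer: ["h", "q", "y"]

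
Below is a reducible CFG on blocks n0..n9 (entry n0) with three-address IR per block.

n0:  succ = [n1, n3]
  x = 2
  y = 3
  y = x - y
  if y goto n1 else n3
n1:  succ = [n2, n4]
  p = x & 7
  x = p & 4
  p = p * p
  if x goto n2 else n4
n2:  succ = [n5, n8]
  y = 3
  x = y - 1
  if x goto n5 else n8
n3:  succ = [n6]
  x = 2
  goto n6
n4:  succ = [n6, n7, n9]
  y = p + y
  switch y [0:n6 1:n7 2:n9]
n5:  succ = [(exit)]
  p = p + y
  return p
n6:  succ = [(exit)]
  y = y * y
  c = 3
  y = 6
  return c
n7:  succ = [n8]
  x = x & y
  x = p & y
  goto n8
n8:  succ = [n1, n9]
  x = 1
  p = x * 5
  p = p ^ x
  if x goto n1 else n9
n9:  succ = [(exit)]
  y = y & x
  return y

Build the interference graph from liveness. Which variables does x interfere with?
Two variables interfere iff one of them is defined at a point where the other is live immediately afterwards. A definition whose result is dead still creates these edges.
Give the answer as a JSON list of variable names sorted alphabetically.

Per-block:
  n0: {x,y} / ∅
  n1: {p,x} / {x}
  n2: {x,y} / ∅
  n3: {x} / ∅
  n4: {y} / {p,y}
  n5: {p} / {p,y}
  n6: {c,y} / {y}
  n7: {x} / {p,x,y}
  n8: {p,x} / ∅
  n9: {y} / {x,y}

Backward fixpoint:
  n0: in=∅ out={x,y}
  n1: in={x,y} out={p,x,y}
  n2: in={p} out={p,y}
  n3: in={y} out={y}
  n4: in={p,x,y} out={p,x,y}
  n5: in={p,y} out=∅
  n6: in={y} out=∅
  n7: in={p,x,y} out={y}
  n8: in={y} out={x,y}
  n9: in={x,y} out=∅

Interference:
  c: {y}
  p: {x,y}
  x: {p,y}
  y: {c,p,x}

N(x) = ["p", "y"]

Answer: ["p", "y"]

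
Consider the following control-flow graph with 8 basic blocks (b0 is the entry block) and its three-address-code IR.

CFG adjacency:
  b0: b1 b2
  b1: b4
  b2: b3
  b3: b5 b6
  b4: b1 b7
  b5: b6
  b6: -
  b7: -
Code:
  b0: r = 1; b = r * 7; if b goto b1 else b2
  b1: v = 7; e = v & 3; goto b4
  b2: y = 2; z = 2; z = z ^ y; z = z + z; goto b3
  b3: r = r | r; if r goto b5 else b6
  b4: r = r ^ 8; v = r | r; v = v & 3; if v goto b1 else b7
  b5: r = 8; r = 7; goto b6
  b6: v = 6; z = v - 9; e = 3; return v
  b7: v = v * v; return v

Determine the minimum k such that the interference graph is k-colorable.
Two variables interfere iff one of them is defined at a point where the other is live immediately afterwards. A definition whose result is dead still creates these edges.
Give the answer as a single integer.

Block summaries:
  b0 def {b,r} use ∅
  b1 def {e,v} use ∅
  b2 def {y,z} use ∅
  b3 def {r} use {r}
  b4 def {r,v} use {r}
  b5 def {r} use ∅
  b6 def {e,v,z} use ∅
  b7 def {v} use {v}

Backward fixpoint:
  live b0: ∅→{r}
  live b1: {r}→{r}
  live b2: {r}→{r}
  live b3: {r}→∅
  live b4: {r}→{r,v}
  live b5: ∅→∅
  live b6: ∅→∅
  live b7: {v}→∅

Conflict graph:
  b↔{r}
  e↔{r,v}
  r↔{b,e,v,y,z}
  v↔{e,r,z}
  y↔{r,z}
  z↔{r,v,y}

Chromatic number:
  lower bound: {e,r,v} mutually conflict ⇒ χ ≥ 3
  assign b→c1 e→c2 r→c0 v→c1 y→c1 z→c2 — no edge inside a register ⇒ χ ≤ 3
  χ = 3

Answer: 3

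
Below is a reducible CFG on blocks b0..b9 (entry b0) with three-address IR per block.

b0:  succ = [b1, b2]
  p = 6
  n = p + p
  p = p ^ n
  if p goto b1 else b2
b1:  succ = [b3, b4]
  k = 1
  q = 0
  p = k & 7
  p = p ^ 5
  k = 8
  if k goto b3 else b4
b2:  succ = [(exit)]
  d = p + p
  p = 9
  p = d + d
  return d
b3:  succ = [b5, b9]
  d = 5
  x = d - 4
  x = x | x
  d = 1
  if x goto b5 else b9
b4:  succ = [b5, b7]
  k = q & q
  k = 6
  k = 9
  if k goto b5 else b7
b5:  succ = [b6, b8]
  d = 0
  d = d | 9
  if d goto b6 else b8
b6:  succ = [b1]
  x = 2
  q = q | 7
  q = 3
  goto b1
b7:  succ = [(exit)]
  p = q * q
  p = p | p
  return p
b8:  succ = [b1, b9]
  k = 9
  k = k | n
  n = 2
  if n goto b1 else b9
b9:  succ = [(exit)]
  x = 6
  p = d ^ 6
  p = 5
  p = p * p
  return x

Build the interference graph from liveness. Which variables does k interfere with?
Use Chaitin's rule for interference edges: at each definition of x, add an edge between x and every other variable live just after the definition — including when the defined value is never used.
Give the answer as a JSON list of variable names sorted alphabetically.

Answer: ["d", "n", "q"]

Working:
Block summaries:
  b0: def={n,p} ue=∅
  b1: def={k,p,q} ue=∅
  b2: def={d,p} ue={p}
  b3: def={d,x} ue=∅
  b4: def={k} ue={q}
  b5: def={d} ue=∅
  b6: def={q,x} ue={q}
  b7: def={p} ue={q}
  b8: def={k,n} ue={n}
  b9: def={p,x} ue={d}

Liveness:
  live b0: ∅→{n,p}
  live b1: {n}→{n,q}
  live b2: {p}→∅
  live b3: {n,q}→{d,n,q}
  live b4: {n,q}→{n,q}
  live b5: {n,q}→{d,n,q}
  live b6: {n,q}→{n}
  live b7: {q}→∅
  live b8: {d,n}→{d,n}
  live b9: {d}→∅

Interfere edges:
  d: {k,n,p,q,x}
  k: {d,n,q}
  n: {d,k,p,q,x}
  p: {d,n,q,x}
  q: {d,k,n,p,x}
  x: {d,n,p,q}

N(k) = ["d", "n", "q"]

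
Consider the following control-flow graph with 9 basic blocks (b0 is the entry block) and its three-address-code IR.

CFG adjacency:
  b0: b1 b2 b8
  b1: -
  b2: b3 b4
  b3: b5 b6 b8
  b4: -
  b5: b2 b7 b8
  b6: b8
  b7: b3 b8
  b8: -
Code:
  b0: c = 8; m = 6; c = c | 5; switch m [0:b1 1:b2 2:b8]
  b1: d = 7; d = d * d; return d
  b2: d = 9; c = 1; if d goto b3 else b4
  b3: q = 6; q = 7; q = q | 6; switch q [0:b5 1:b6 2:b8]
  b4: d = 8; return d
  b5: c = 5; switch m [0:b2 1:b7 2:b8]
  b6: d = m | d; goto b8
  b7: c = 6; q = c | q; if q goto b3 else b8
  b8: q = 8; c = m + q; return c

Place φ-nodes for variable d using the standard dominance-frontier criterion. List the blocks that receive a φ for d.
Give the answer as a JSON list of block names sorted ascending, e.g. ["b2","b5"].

Answer: ["b2", "b8"]

Working:
idom tree: b1←b0 b2←b0 b3←b2 b4←b2 b5←b3 b6←b3 b7←b5 b8←b0
Join-block Dom:
  b2: preds {b0,b5}: {b0} ∩ {b0,b2,b3,b5} = {b0}; idom=b0
  b3: preds {b2,b7}: {b0,b2} ∩ {b0,b2,b3,b5,b7} = {b0,b2}; idom=b2
  b8: preds {b0,b3,b5,b6,b7}: {b0} ∩ {b0,b2,b3} ∩ {b0,b2,b3,b5} ∩ {b0,b2,b3,b6} ∩ {b0,b2,b3,b5,b7} = {b0}; idom=b0

DF derivation:
  join b2 pred b0: · stop@b0
  join b2 pred b5: b5→b3→b2 stop@b0
  join b3 pred b2: · stop@b2
  join b3 pred b7: b7→b5→b3 stop@b2
  join b8 pred b0: · stop@b0
  join b8 pred b3: b3→b2 stop@b0
  join b8 pred b5: b5→b3→b2 stop@b0
  join b8 pred b6: b6→b3→b2 stop@b0
  join b8 pred b7: b7→b5→b3→b2 stop@b0
  b0: DF=∅
  b1: DF=∅
  b2: DF={b2,b8}
  b3: DF={b2,b3,b8}
  b4: DF=∅
  b5: DF={b2,b3,b8}
  b6: DF={b8}
  b7: DF={b3,b8}
  b8: DF=∅

φ for d: defs {b1,b2,b4,b6}
  DF⁺ = {b2,b8}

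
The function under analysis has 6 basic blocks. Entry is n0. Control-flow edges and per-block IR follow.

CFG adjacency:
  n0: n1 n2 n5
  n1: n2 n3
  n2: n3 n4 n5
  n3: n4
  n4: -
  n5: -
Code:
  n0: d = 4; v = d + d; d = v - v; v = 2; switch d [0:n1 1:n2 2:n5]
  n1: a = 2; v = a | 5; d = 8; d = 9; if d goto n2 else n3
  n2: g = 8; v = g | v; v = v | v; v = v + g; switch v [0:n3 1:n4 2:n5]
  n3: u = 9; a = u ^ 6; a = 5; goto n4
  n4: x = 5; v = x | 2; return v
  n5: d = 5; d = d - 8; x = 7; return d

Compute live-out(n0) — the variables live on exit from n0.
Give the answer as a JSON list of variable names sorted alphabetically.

Answer: ["v"]

Working:
Block summaries:
  n0: {d,v} / ∅
  n1: {a,d,v} / ∅
  n2: {g,v} / {v}
  n3: {a,u} / ∅
  n4: {v,x} / ∅
  n5: {d,x} / ∅

Live sets:
  live n0: ∅→{v}
  live n1: ∅→{v}
  live n2: {v}→∅
  live n3: ∅→∅
  live n4: ∅→∅
  live n5: ∅→∅

live-out(n0) = ["v"]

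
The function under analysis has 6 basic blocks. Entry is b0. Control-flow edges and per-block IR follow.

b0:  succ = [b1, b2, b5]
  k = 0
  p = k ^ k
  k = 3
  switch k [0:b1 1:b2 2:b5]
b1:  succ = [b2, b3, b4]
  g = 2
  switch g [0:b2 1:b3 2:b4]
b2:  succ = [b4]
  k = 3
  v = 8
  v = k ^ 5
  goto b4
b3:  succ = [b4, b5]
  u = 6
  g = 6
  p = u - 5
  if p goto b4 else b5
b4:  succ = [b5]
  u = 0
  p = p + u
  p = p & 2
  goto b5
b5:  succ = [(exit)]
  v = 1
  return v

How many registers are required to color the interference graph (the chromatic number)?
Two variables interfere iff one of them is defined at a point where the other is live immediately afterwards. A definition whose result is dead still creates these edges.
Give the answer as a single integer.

Per-block:
  b0: {k,p} / ∅
  b1: {g} / ∅
  b2: {k,v} / ∅
  b3: {g,p,u} / ∅
  b4: {p,u} / {p}
  b5: {v} / ∅

Liveness:
  b0 li=∅ lo={p}
  b1 li={p} lo={p}
  b2 li={p} lo={p}
  b3 li=∅ lo={p}
  b4 li={p} lo=∅
  b5 li=∅ lo=∅

Interference:
  g↔{p,u}
  k↔{p,v}
  p↔{g,k,u,v}
  u↔{g,p}
  v↔{k,p}

Registers:
  {g,p,u} pairwise interfere (3-clique) ⇒ χ ≥ 3
  assign g→R1 k→R1 p→R0 u→R2 v→R2 — no edge inside a register ⇒ χ ≤ 3
  χ = 3

Answer: 3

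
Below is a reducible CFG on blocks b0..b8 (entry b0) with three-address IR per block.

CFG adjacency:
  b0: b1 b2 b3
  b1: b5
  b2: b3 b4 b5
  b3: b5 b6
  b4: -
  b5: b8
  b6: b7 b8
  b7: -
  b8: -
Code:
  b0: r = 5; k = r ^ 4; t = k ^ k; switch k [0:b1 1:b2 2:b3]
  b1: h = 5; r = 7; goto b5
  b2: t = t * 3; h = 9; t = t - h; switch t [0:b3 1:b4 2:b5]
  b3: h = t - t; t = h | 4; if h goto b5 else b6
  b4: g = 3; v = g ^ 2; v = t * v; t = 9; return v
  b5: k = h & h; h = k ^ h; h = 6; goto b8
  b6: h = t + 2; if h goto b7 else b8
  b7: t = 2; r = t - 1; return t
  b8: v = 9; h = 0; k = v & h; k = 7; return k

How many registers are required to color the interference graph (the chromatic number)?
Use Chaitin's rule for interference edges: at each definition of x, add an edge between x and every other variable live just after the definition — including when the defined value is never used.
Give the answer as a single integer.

Answer: 3

Analysis:
Per-block:
  b0 def {k,r,t} use ∅
  b1 def {h,r} use ∅
  b2 def {h,t} use {t}
  b3 def {h,t} use {t}
  b4 def {g,t,v} use {t}
  b5 def {h,k} use {h}
  b6 def {h} use {t}
  b7 def {r,t} use ∅
  b8 def {h,k,v} use ∅

Live sets:
  b0: in=∅ out={t}
  b1: in=∅ out={h}
  b2: in={t} out={h,t}
  b3: in={t} out={h,t}
  b4: in={t} out=∅
  b5: in={h} out=∅
  b6: in={t} out=∅
  b7: in=∅ out=∅
  b8: in=∅ out=∅

Interfere edges:
  g↔{t}
  h↔{k,r,t,v}
  k↔{h,t}
  r↔{h,t}
  t↔{g,h,k,r,v}
  v↔{h,t}

Colouring:
  clique {h,k,t} ⇒ need ≥ 3
  assign g→R1 h→R1 k→R2 r→R2 t→R0 v→R2 — no edge inside a register ⇒ χ ≤ 3
  χ = 3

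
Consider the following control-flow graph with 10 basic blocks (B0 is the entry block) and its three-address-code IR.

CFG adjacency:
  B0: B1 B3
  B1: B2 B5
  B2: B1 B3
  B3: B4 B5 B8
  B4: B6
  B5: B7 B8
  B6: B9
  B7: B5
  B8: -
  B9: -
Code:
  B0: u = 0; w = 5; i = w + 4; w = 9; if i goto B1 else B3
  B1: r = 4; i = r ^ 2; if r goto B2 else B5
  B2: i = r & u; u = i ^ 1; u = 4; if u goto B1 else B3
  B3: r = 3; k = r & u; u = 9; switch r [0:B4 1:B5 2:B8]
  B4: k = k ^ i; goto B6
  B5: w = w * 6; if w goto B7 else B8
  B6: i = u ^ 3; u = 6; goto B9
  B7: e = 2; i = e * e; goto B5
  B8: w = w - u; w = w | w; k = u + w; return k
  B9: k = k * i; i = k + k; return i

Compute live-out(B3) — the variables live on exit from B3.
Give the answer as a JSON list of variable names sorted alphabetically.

Answer: ["i", "k", "u", "w"]

Analysis:
Per-block:
  B0: def={i,u,w} ue=∅
  B1: def={i,r} ue=∅
  B2: def={i,u} ue={r,u}
  B3: def={k,r,u} ue={u}
  B4: def={k} ue={i,k}
  B5: def={w} ue={w}
  B6: def={i,u} ue={u}
  B7: def={e,i} ue=∅
  B8: def={k,w} ue={u,w}
  B9: def={i,k} ue={i,k}

Backward fixpoint:
  B0: in=∅ out={i,u,w}
  B1: in={u,w} out={r,u,w}
  B2: in={r,u,w} out={i,u,w}
  B3: in={i,u,w} out={i,k,u,w}
  B4: in={i,k,u} out={k,u}
  B5: in={u,w} out={u,w}
  B6: in={k,u} out={i,k}
  B7: in={u,w} out={u,w}
  B8: in={u,w} out=∅
  B9: in={i,k} out=∅

live-out(B3) = ["i", "k", "u", "w"]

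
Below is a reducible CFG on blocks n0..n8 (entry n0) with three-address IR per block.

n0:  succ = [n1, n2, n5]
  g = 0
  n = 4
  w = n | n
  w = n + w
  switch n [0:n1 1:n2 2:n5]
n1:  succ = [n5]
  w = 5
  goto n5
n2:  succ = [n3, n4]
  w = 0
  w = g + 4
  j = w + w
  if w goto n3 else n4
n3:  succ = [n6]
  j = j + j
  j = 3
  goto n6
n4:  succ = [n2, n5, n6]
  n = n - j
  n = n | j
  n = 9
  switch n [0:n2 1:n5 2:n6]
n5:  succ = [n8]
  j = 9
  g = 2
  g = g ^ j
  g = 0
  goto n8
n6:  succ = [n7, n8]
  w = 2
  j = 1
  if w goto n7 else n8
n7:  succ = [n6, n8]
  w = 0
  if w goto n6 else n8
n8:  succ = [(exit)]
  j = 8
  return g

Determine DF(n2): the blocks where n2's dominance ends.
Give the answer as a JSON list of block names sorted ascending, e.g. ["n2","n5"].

Answer: ["n2", "n5", "n8"]

Working:
idom tree: n1←n0 n2←n0 n3←n2 n4←n2 n5←n0 n6←n2 n7←n6 n8←n0
Join-block Dom:
  n2: preds {n0,n4}: {n0} ∩ {n0,n2,n4} = {n0}; idom=n0
  n5: preds {n0,n1,n4}: {n0} ∩ {n0,n1} ∩ {n0,n2,n4} = {n0}; idom=n0
  n6: preds {n3,n4,n7}: {n0,n2,n3} ∩ {n0,n2,n4} ∩ {n0,n2,n6,n7} = {n0,n2}; idom=n2
  n8: preds {n5,n6,n7}: {n0,n5} ∩ {n0,n2,n6} ∩ {n0,n2,n6,n7} = {n0}; idom=n0

DF walk-up:
  join n2 pred n0: · stop@n0
  join n2 pred n4: n4→n2 stop@n0
  join n5 pred n0: · stop@n0
  join n5 pred n1: n1 stop@n0
  join n5 pred n4: n4→n2 stop@n0
  join n6 pred n3: n3 stop@n2
  join n6 pred n4: n4 stop@n2
  join n6 pred n7: n7→n6 stop@n2
  join n8 pred n5: n5 stop@n0
  join n8 pred n6: n6→n2 stop@n0
  join n8 pred n7: n7→n6→n2 stop@n0
  n0 → ∅
  n1 → {n5}
  n2 → {n2,n5,n8}
  n3 → {n6}
  n4 → {n2,n5,n6}
  n5 → {n8}
  n6 → {n6,n8}
  n7 → {n6,n8}
  n8 → ∅

DF(n2) = ["n2", "n5", "n8"]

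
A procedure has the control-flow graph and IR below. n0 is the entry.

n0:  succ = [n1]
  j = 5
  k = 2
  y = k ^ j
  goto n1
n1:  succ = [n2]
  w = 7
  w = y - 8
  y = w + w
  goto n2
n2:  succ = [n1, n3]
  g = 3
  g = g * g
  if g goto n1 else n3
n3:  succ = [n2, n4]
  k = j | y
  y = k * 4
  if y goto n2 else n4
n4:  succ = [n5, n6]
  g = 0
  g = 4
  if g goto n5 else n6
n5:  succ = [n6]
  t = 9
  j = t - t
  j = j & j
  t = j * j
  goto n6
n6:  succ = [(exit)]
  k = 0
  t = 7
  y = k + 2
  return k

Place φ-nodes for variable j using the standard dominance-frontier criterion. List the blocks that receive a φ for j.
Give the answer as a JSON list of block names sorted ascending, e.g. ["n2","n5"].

Answer: ["n6"]

Analysis:
idom tree: n1←n0 n2←n1 n3←n2 n4←n3 n5←n4 n6←n4
Dom at joins:
  n1: preds {n0,n2}: {n0} ∩ {n0,n1,n2} = {n0}; idom=n0
  n2: preds {n1,n3}: {n0,n1} ∩ {n0,n1,n2,n3} = {n0,n1}; idom=n1
  n6: preds {n4,n5}: {n0,n1,n2,n3,n4} ∩ {n0,n1,n2,n3,n4,n5} = {n0,n1,n2,n3,n4}; idom=n4

Frontier:
  join n1 pred n0: · stop@n0
  join n1 pred n2: n2→n1 stop@n0
  join n2 pred n1: · stop@n1
  join n2 pred n3: n3→n2 stop@n1
  join n6 pred n4: · stop@n4
  join n6 pred n5: n5 stop@n4
  DF(n0)=∅
  DF(n1)={n1}
  DF(n2)={n1,n2}
  DF(n3)={n2}
  DF(n4)=∅
  DF(n5)={n6}
  DF(n6)=∅

φ for j: defs {n0,n5}
  DF⁺ = {n6}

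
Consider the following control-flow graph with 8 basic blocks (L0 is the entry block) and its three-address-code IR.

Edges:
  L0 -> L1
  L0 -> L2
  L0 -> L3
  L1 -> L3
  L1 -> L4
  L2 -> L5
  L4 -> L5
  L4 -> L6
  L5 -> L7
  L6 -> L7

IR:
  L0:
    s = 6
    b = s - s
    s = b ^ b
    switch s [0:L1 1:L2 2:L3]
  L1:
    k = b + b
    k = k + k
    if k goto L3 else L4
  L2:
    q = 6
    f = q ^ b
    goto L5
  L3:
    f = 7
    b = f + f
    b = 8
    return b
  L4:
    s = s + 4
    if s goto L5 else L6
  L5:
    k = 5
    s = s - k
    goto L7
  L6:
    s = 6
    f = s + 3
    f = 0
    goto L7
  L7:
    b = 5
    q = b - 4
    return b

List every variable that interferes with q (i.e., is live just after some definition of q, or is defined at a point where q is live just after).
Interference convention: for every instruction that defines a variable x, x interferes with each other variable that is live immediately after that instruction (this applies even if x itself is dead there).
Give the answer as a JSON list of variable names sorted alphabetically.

Answer: ["b", "s"]

Working:
Per-block:
  L0: def={b,s} ue=∅
  L1: def={k} ue={b}
  L2: def={f,q} ue={b}
  L3: def={b,f} ue=∅
  L4: def={s} ue={s}
  L5: def={k,s} ue={s}
  L6: def={f,s} ue=∅
  L7: def={b,q} ue=∅

Liveness:
  live L0: ∅→{b,s}
  live L1: {b,s}→{s}
  live L2: {b,s}→{s}
  live L3: ∅→∅
  live L4: {s}→{s}
  live L5: {s}→∅
  live L6: ∅→∅
  live L7: ∅→∅

Interfere edges:
  b: {q,s}
  f: {s}
  k: {s}
  q: {b,s}
  s: {b,f,k,q}

N(q) = ["b", "s"]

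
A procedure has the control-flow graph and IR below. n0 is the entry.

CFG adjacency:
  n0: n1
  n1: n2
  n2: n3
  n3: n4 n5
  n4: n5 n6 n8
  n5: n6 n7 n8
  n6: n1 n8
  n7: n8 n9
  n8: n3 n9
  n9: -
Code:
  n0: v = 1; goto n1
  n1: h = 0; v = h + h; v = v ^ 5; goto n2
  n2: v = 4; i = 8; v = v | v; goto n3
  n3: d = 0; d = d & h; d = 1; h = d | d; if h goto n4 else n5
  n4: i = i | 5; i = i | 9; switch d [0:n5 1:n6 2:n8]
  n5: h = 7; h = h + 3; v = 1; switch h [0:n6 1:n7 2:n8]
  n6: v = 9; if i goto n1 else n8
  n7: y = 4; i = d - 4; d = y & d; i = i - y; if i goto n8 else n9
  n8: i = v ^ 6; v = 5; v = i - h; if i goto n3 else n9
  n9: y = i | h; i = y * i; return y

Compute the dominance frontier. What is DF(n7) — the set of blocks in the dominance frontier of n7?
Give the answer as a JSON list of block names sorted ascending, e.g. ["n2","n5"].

Answer: ["n8", "n9"]

Analysis:
idom tree: n1←n0 n2←n1 n3←n2 n4←n3 n5←n3 n6←n3 n7←n5 n8←n3 n9←n3
Join-block Dom:
  n1: preds {n0,n6}: {n0} ∩ {n0,n1,n2,n3,n6} = {n0}; idom=n0
  n3: preds {n2,n8}: {n0,n1,n2} ∩ {n0,n1,n2,n3,n8} = {n0,n1,n2}; idom=n2
  n5: preds {n3,n4}: {n0,n1,n2,n3} ∩ {n0,n1,n2,n3,n4} = {n0,n1,n2,n3}; idom=n3
  n6: preds {n4,n5}: {n0,n1,n2,n3,n4} ∩ {n0,n1,n2,n3,n5} = {n0,n1,n2,n3}; idom=n3
  n8: preds {n4,n5,n6,n7}: {n0,n1,n2,n3,n4} ∩ {n0,n1,n2,n3,n5} ∩ {n0,n1,n2,n3,n6} ∩ {n0,n1,n2,n3,n5,n7} = {n0,n1,n2,n3}; idom=n3
  n9: preds {n7,n8}: {n0,n1,n2,n3,n5,n7} ∩ {n0,n1,n2,n3,n8} = {n0,n1,n2,n3}; idom=n3

DF derivation:
  join n1 pred n0: · stop@n0
  join n1 pred n6: n6→n3→n2→n1 stop@n0
  join n3 pred n2: · stop@n2
  join n3 pred n8: n8→n3 stop@n2
  join n5 pred n3: · stop@n3
  join n5 pred n4: n4 stop@n3
  join n6 pred n4: n4 stop@n3
  join n6 pred n5: n5 stop@n3
  join n8 pred n4: n4 stop@n3
  join n8 pred n5: n5 stop@n3
  join n8 pred n6: n6 stop@n3
  join n8 pred n7: n7→n5 stop@n3
  join n9 pred n7: n7→n5 stop@n3
  join n9 pred n8: n8 stop@n3
  n0 → ∅
  n1 → {n1}
  n2 → {n1}
  n3 → {n1,n3}
  n4 → {n5,n6,n8}
  n5 → {n6,n8,n9}
  n6 → {n1,n8}
  n7 → {n8,n9}
  n8 → {n3,n9}
  n9 → ∅

DF(n7) = ["n8", "n9"]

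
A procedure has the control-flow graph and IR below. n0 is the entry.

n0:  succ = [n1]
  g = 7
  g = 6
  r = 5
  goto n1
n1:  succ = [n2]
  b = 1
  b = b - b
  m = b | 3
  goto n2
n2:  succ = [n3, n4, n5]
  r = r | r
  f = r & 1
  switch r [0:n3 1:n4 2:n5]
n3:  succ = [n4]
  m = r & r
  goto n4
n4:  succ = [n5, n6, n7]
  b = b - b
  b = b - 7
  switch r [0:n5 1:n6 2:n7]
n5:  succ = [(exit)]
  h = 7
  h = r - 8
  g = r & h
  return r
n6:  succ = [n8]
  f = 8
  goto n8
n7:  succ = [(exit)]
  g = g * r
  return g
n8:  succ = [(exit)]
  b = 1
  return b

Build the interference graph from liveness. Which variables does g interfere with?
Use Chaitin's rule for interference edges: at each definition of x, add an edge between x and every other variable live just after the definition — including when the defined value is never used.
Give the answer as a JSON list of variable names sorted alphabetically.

def/use:
  n0 def {g,r} use ∅
  n1 def {b,m} use ∅
  n2 def {f,r} use {r}
  n3 def {m} use {r}
  n4 def {b} use {b,r}
  n5 def {g,h} use {r}
  n6 def {f} use ∅
  n7 def {g} use {g,r}
  n8 def {b} use ∅

Liveness:
  n0 li=∅ lo={g,r}
  n1 li={g,r} lo={b,g,r}
  n2 li={b,g,r} lo={b,g,r}
  n3 li={b,g,r} lo={b,g,r}
  n4 li={b,g,r} lo={g,r}
  n5 li={r} lo=∅
  n6 li=∅ lo=∅
  n7 li={g,r} lo=∅
  n8 li=∅ lo=∅

Conflict graph:
  b — {f,g,m,r}
  f — {b,g,r}
  g — {b,f,m,r}
  h — {r}
  m — {b,g,r}
  r — {b,f,g,h,m}

N(g) = ["b", "f", "m", "r"]

Answer: ["b", "f", "m", "r"]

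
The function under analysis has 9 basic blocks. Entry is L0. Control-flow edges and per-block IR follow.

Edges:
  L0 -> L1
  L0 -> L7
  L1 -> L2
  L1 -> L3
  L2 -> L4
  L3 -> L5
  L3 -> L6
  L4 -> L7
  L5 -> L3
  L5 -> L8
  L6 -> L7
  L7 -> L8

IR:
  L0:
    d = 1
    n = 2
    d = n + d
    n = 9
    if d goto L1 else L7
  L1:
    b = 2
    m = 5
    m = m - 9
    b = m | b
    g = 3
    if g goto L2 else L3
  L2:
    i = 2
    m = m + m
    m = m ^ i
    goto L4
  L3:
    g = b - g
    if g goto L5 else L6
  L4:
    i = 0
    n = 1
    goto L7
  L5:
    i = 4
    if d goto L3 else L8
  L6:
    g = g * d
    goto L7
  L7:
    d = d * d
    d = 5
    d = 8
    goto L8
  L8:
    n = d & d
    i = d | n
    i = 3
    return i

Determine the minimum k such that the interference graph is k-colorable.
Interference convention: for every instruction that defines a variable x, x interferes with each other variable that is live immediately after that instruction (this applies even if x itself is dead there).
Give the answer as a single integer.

def/use:
  L0 def {d,n} use ∅
  L1 def {b,g,m} use ∅
  L2 def {i,m} use {m}
  L3 def {g} use {b,g}
  L4 def {i,n} use ∅
  L5 def {i} use {d}
  L6 def {g} use {d,g}
  L7 def {d} use {d}
  L8 def {i,n} use {d}

Liveness:
  live L0: ∅→{d}
  live L1: {d}→{b,d,g,m}
  live L2: {d,m}→{d}
  live L3: {b,d,g}→{b,d,g}
  live L4: {d}→{d}
  live L5: {b,d,g}→{b,d,g}
  live L6: {d,g}→{d}
  live L7: {d}→{d}
  live L8: {d}→∅

Conflict graph:
  b↔{d,g,i,m}
  d↔{b,g,i,m,n}
  g↔{b,d,i,m}
  i↔{b,d,g,m}
  m↔{b,d,g,i}
  n↔{d}

Colouring:
  {b,d,g,i,m} pairwise interfere (5-clique) ⇒ χ ≥ 5
  assign b→R1 d→R0 g→R2 i→R3 m→R4 n→R1 — no edge inside a register ⇒ χ ≤ 5
  χ = 5

Answer: 5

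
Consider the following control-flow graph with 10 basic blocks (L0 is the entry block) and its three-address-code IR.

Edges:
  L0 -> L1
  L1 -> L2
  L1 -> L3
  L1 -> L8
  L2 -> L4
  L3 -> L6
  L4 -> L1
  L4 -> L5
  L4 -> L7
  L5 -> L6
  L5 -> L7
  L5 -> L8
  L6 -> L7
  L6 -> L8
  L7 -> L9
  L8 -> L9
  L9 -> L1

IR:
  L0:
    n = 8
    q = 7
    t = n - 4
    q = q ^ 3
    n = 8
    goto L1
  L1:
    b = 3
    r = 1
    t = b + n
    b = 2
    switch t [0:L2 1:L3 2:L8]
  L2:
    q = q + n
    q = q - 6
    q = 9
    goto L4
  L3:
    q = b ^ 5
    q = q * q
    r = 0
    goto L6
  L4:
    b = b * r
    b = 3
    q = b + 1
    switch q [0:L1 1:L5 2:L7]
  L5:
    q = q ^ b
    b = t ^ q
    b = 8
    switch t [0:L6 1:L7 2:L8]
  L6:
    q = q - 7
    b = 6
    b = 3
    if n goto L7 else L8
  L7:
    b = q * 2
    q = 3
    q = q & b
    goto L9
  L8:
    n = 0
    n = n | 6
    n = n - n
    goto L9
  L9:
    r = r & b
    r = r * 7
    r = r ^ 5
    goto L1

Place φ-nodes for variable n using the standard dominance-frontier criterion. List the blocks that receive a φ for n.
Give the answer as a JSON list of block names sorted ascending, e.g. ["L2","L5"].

Answer: ["L1", "L9"]

Working:
idom tree: L1←L0 L2←L1 L3←L1 L4←L2 L5←L4 L6←L1 L7←L1 L8←L1 L9←L1
Dom∩ at merges:
  L1: preds {L0,L4,L9}: {L0} ∩ {L0,L1,L2,L4} ∩ {L0,L1,L9} = {L0}; idom=L0
  L6: preds {L3,L5}: {L0,L1,L3} ∩ {L0,L1,L2,L4,L5} = {L0,L1}; idom=L1
  L7: preds {L4,L5,L6}: {L0,L1,L2,L4} ∩ {L0,L1,L2,L4,L5} ∩ {L0,L1,L6} = {L0,L1}; idom=L1
  L8: preds {L1,L5,L6}: {L0,L1} ∩ {L0,L1,L2,L4,L5} ∩ {L0,L1,L6} = {L0,L1}; idom=L1
  L9: preds {L7,L8}: {L0,L1,L7} ∩ {L0,L1,L8} = {L0,L1}; idom=L1

DF derivation:
  join L1 pred L0: · stop@L0
  join L1 pred L4: L4→L2→L1 stop@L0
  join L1 pred L9: L9→L1 stop@L0
  join L6 pred L3: L3 stop@L1
  join L6 pred L5: L5→L4→L2 stop@L1
  join L7 pred L4: L4→L2 stop@L1
  join L7 pred L5: L5→L4→L2 stop@L1
  join L7 pred L6: L6 stop@L1
  join L8 pred L1: · stop@L1
  join L8 pred L5: L5→L4→L2 stop@L1
  join L8 pred L6: L6 stop@L1
  join L9 pred L7: L7 stop@L1
  join L9 pred L8: L8 stop@L1
  DF(L0)=∅
  DF(L1)={L1}
  DF(L2)={L1,L6,L7,L8}
  DF(L3)={L6}
  DF(L4)={L1,L6,L7,L8}
  DF(L5)={L6,L7,L8}
  DF(L6)={L7,L8}
  DF(L7)={L9}
  DF(L8)={L9}
  DF(L9)={L1}

φ for n: defs {L0,L8}
  DF⁺ = {L1,L9}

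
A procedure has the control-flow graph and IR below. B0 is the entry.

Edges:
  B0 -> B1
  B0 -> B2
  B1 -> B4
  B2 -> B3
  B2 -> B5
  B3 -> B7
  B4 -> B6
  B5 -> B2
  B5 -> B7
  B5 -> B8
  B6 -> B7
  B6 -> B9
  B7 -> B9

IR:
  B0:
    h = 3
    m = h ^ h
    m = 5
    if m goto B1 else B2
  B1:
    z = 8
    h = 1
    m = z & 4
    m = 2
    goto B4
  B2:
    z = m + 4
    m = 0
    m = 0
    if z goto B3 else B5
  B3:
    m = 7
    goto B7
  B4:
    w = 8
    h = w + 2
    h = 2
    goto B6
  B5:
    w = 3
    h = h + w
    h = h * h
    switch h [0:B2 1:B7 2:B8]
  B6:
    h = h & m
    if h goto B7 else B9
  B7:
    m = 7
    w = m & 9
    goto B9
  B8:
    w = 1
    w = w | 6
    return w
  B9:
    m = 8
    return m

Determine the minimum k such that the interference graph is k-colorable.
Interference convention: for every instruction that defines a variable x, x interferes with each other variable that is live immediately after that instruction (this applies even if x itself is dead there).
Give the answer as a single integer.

Per-block:
  B0: {h,m} / ∅
  B1: {h,m,z} / ∅
  B2: {m,z} / {m}
  B3: {m} / ∅
  B4: {h,w} / ∅
  B5: {h,w} / {h}
  B6: {h} / {h,m}
  B7: {m,w} / ∅
  B8: {w} / ∅
  B9: {m} / ∅

Liveness:
  B0: in=∅ out={h,m}
  B1: in=∅ out={m}
  B2: in={h,m} out={h,m}
  B3: in=∅ out=∅
  B4: in={m} out={h,m}
  B5: in={h,m} out={h,m}
  B6: in={h,m} out=∅
  B7: in=∅ out=∅
  B8: in=∅ out=∅
  B9: in=∅ out=∅

Conflict graph:
  h: {m,w,z}
  m: {h,w,z}
  w: {h,m}
  z: {h,m}

Colouring:
  clique {h,m,w} ⇒ need ≥ 3
  3-colouring: R0={h}  R1={m}  R2={w,z}
  χ = 3

Answer: 3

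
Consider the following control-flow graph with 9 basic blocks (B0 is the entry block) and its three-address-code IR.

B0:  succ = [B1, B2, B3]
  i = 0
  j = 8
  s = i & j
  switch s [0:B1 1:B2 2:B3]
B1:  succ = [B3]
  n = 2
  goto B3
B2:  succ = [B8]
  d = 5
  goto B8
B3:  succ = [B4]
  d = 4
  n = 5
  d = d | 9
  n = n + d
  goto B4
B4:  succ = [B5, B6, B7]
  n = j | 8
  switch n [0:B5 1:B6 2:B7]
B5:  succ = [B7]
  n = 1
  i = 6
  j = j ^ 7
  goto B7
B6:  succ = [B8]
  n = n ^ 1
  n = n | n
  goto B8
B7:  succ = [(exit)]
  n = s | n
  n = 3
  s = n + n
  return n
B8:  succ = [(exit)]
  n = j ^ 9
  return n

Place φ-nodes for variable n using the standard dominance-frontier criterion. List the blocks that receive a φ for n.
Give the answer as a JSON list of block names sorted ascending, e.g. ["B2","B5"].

idom tree: B1←B0 B2←B0 B3←B0 B4←B3 B5←B4 B6←B4 B7←B4 B8←B0
Dom∩ at merges:
  B3: preds {B0,B1}: {B0} ∩ {B0,B1} = {B0}; idom=B0
  B7: preds {B4,B5}: {B0,B3,B4} ∩ {B0,B3,B4,B5} = {B0,B3,B4}; idom=B4
  B8: preds {B2,B6}: {B0,B2} ∩ {B0,B3,B4,B6} = {B0}; idom=B0

DF walk-up:
  B3←B0: walk · to B0
  B3←B1: walk B1 to B0
  B7←B4: walk · to B4
  B7←B5: walk B5 to B4
  B8←B2: walk B2 to B0
  B8←B6: walk B6→B4→B3 to B0
  B0 → ∅
  B1 → {B3}
  B2 → {B8}
  B3 → {B8}
  B4 → {B8}
  B5 → {B7}
  B6 → {B8}
  B7 → ∅
  B8 → ∅

φ for n: defs {B1,B3,B4,B5,B6,B7,B8}
  DF⁺ = {B3,B7,B8}

Answer: ["B3", "B7", "B8"]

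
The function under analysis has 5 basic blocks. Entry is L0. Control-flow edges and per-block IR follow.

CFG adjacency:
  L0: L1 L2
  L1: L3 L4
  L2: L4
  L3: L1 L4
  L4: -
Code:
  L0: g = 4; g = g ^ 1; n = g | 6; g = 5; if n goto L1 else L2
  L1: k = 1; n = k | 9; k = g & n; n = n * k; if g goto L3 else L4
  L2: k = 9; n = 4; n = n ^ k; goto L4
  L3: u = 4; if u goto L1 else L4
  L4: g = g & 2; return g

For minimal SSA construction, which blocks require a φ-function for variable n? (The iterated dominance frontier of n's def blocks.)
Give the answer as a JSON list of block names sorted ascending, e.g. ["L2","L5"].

idom tree: L1←L0 L2←L0 L3←L1 L4←L0
Dom at joins:
  L1: preds {L0,L3}: {L0} ∩ {L0,L1,L3} = {L0}; idom=L0
  L4: preds {L1,L2,L3}: {L0,L1} ∩ {L0,L2} ∩ {L0,L1,L3} = {L0}; idom=L0

DF walk-up:
  L1←L0: walk · to L0
  L1←L3: walk L3→L1 to L0
  L4←L1: walk L1 to L0
  L4←L2: walk L2 to L0
  L4←L3: walk L3→L1 to L0
  DF(L0)=∅
  DF(L1)={L1,L4}
  DF(L2)={L4}
  DF(L3)={L1,L4}
  DF(L4)=∅

φ for n: defs {L0,L1,L2}
  DF⁺ = {L1,L4}

Answer: ["L1", "L4"]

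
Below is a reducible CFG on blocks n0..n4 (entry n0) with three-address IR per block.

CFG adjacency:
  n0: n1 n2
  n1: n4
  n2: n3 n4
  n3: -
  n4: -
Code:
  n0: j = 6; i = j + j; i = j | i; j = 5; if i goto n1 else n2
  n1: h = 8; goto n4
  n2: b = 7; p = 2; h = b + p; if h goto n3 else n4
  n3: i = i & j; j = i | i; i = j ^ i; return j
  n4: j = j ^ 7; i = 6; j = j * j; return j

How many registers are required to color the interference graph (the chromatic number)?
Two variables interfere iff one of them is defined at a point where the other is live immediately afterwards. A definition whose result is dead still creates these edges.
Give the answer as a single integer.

def/use:
  n0: def={i,j} ue=∅
  n1: def={h} ue=∅
  n2: def={b,h,p} ue=∅
  n3: def={i,j} ue={i,j}
  n4: def={i,j} ue={j}

Liveness:
  live n0: ∅→{i,j}
  live n1: {j}→{j}
  live n2: {i,j}→{i,j}
  live n3: {i,j}→∅
  live n4: {j}→∅

Interference:
  b — {i,j,p}
  h — {i,j}
  i — {b,h,j,p}
  j — {b,h,i,p}
  p — {b,i,j}

Colouring:
  clique {b,i,j,p} ⇒ need ≥ 4
  assign b→R2 h→R2 i→R0 j→R1 p→R3 — no edge inside a register ⇒ χ ≤ 4
  χ = 4

Answer: 4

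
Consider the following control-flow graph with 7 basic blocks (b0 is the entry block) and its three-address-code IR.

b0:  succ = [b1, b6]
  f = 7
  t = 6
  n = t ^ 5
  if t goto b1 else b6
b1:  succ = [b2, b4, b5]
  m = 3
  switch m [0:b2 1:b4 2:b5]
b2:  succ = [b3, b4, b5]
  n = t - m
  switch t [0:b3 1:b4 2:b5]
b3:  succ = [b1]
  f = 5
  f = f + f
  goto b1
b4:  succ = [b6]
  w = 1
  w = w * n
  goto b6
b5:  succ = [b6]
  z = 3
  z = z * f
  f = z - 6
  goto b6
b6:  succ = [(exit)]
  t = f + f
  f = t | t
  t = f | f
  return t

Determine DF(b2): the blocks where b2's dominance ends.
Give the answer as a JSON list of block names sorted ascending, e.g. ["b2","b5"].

Answer: ["b1", "b4", "b5"]

Analysis:
idom tree: b1←b0 b2←b1 b3←b2 b4←b1 b5←b1 b6←b0
Dom at joins:
  b1: preds {b0,b3}: {b0} ∩ {b0,b1,b2,b3} = {b0}; idom=b0
  b4: preds {b1,b2}: {b0,b1} ∩ {b0,b1,b2} = {b0,b1}; idom=b1
  b5: preds {b1,b2}: {b0,b1} ∩ {b0,b1,b2} = {b0,b1}; idom=b1
  b6: preds {b0,b4,b5}: {b0} ∩ {b0,b1,b4} ∩ {b0,b1,b5} = {b0}; idom=b0

DF walk-up:
  join b1 pred b0: · stop@b0
  join b1 pred b3: b3→b2→b1 stop@b0
  join b4 pred b1: · stop@b1
  join b4 pred b2: b2 stop@b1
  join b5 pred b1: · stop@b1
  join b5 pred b2: b2 stop@b1
  join b6 pred b0: · stop@b0
  join b6 pred b4: b4→b1 stop@b0
  join b6 pred b5: b5→b1 stop@b0
  b0 → ∅
  b1 → {b1,b6}
  b2 → {b1,b4,b5}
  b3 → {b1}
  b4 → {b6}
  b5 → {b6}
  b6 → ∅

DF(b2) = ["b1", "b4", "b5"]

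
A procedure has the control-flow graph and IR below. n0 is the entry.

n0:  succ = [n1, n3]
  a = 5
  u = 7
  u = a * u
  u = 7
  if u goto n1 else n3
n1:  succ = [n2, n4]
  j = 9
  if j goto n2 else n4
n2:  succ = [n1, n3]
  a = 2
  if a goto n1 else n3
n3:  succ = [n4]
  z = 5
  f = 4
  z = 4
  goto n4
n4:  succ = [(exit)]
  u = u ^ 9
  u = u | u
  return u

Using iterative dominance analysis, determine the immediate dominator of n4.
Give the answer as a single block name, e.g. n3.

idom tree: n1←n0 n2←n1 n3←n0 n4←n0
Join-block Dom:
  n1: preds {n0,n2}: {n0} ∩ {n0,n1,n2} = {n0}; idom=n0
  n3: preds {n0,n2}: {n0} ∩ {n0,n1,n2} = {n0}; idom=n0
  n4: preds {n1,n3}: {n0,n1} ∩ {n0,n3} = {n0}; idom=n0

idom(n4) = n0

Answer: n0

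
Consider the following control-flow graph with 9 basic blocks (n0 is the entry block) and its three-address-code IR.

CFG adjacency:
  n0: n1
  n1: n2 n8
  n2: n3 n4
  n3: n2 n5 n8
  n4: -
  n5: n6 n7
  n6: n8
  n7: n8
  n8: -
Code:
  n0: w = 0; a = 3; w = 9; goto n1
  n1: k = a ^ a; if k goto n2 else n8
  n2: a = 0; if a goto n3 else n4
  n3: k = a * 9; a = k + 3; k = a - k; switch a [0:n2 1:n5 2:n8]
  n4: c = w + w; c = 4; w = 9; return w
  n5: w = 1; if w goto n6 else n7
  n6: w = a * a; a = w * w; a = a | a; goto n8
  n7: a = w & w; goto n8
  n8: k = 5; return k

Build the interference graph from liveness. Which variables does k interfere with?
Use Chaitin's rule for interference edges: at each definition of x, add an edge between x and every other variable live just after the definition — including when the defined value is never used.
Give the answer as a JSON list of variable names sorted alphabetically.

def/use:
  n0 def {a,w} use ∅
  n1 def {k} use {a}
  n2 def {a} use ∅
  n3 def {a,k} use {a}
  n4 def {c,w} use {w}
  n5 def {w} use ∅
  n6 def {a,w} use {a}
  n7 def {a} use {w}
  n8 def {k} use ∅

Live sets:
  n0: in=∅ out={a,w}
  n1: in={a,w} out={w}
  n2: in={w} out={a,w}
  n3: in={a,w} out={a,w}
  n4: in={w} out=∅
  n5: in={a} out={a,w}
  n6: in={a} out=∅
  n7: in={w} out=∅
  n8: in=∅ out=∅

Interfere edges:
  a↔{k,w}
  c↔∅
  k↔{a,w}
  w↔{a,k}

N(k) = ["a", "w"]

Answer: ["a", "w"]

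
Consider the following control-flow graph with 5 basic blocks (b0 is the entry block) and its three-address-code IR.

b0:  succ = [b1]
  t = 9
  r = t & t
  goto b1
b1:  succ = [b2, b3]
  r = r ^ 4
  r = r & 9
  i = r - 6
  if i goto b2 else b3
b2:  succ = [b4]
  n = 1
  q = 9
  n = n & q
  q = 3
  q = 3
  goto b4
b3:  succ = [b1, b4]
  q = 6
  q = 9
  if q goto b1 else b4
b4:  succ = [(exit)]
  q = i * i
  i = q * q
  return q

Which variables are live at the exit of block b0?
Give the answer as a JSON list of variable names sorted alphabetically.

Answer: ["r"]

Analysis:
Block summaries:
  b0: {r,t} / ∅
  b1: {i,r} / {r}
  b2: {n,q} / ∅
  b3: {q} / ∅
  b4: {i,q} / {i}

Liveness:
  b0: in=∅ out={r}
  b1: in={r} out={i,r}
  b2: in={i} out={i}
  b3: in={i,r} out={i,r}
  b4: in={i} out=∅

live-out(b0) = ["r"]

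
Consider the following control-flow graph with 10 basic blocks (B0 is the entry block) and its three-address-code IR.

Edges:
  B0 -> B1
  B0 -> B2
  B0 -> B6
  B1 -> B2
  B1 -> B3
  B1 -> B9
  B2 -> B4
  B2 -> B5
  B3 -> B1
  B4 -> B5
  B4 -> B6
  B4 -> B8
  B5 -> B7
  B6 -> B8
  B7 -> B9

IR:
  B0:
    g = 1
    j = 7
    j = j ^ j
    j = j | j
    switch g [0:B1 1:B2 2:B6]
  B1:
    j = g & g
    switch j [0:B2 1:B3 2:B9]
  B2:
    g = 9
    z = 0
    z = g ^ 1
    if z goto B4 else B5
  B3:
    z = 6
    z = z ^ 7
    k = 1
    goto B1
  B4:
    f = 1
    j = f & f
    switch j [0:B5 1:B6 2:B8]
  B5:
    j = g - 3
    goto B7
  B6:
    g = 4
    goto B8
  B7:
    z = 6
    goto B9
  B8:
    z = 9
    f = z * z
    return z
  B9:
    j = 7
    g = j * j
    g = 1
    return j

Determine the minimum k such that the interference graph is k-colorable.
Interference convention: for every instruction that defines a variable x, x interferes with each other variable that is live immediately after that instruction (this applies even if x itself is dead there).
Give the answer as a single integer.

def/use:
  B0: {g,j} / ∅
  B1: {j} / {g}
  B2: {g,z} / ∅
  B3: {k,z} / ∅
  B4: {f,j} / ∅
  B5: {j} / {g}
  B6: {g} / ∅
  B7: {z} / ∅
  B8: {f,z} / ∅
  B9: {g,j} / ∅

Live sets:
  B0 li=∅ lo={g}
  B1 li={g} lo={g}
  B2 li=∅ lo={g}
  B3 li={g} lo={g}
  B4 li={g} lo={g}
  B5 li={g} lo=∅
  B6 li=∅ lo=∅
  B7 li=∅ lo=∅
  B8 li=∅ lo=∅
  B9 li=∅ lo=∅

Interfere edges:
  f↔{g,z}
  g↔{f,j,k,z}
  j↔{g}
  k↔{g}
  z↔{f,g}

Colouring:
  lower bound: {f,g,z} mutually conflict ⇒ χ ≥ 3
  3-colouring: R0={g}  R1={f,j,k}  R2={z}
  χ = 3

Answer: 3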